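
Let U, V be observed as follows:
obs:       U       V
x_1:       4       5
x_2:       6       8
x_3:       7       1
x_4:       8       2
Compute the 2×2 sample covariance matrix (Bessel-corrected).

Step 1 — column means:
  mean(U) = (4 + 6 + 7 + 8) / 4 = 25/4 = 6.25
  mean(V) = (5 + 8 + 1 + 2) / 4 = 16/4 = 4

Step 2 — sample covariance S[i,j] = (1/(n-1)) · Σ_k (x_{k,i} - mean_i) · (x_{k,j} - mean_j), with n-1 = 3.
  S[U,U] = ((-2.25)·(-2.25) + (-0.25)·(-0.25) + (0.75)·(0.75) + (1.75)·(1.75)) / 3 = 8.75/3 = 2.9167
  S[U,V] = ((-2.25)·(1) + (-0.25)·(4) + (0.75)·(-3) + (1.75)·(-2)) / 3 = -9/3 = -3
  S[V,V] = ((1)·(1) + (4)·(4) + (-3)·(-3) + (-2)·(-2)) / 3 = 30/3 = 10

S is symmetric (S[j,i] = S[i,j]). Assembling:

S = [[2.9167, -3],
 [-3, 10]]


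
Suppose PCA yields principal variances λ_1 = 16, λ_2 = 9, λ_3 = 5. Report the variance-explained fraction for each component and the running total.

Step 1 — total variance = trace(Sigma) = Σ λ_i = 16 + 9 + 5 = 30.

Step 2 — fraction explained by component i = λ_i / Σ λ:
  PC1: 16/30 = 0.5333
  PC2: 9/30 = 0.3
  PC3: 5/30 = 0.1667

Step 3 — cumulative fraction after k components = (λ_1 + ... + λ_k) / Σ λ:
  k = 1: 16/30 = 0.5333
  k = 2: (16 + 9)/30 = 25/30 = 0.8333
  k = 3: (16 + 9 + 5)/30 = 30/30 = 1

Summary (fraction, with percent):

explained: PC1 0.5333 (53.33%), PC2 0.3 (30%), PC3 0.1667 (16.67%);  cumulative: 0.5333, 0.8333, 1


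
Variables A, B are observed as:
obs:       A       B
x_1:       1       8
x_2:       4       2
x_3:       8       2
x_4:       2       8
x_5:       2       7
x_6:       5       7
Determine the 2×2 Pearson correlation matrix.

Step 1 — column means:
  mean(A) = (1 + 4 + 8 + 2 + 2 + 5) / 6 = 22/6 = 3.6667
  mean(B) = (8 + 2 + 2 + 8 + 7 + 7) / 6 = 34/6 = 5.6667

Step 2 — sample variances and covariances s[i,j] = (1/(n-1)) · Σ_k (x_{k,i} - mean_i) · (x_{k,j} - mean_j), with n-1 = 5:
  s[A,A] = ((-2.6667)·(-2.6667) + (0.3333)·(0.3333) + (4.3333)·(4.3333) + (-1.6667)·(-1.6667) + (-1.6667)·(-1.6667) + (1.3333)·(1.3333)) / 5 = 33.3333/5 = 6.6667
  s[A,B] = ((-2.6667)·(2.3333) + (0.3333)·(-3.6667) + (4.3333)·(-3.6667) + (-1.6667)·(2.3333) + (-1.6667)·(1.3333) + (1.3333)·(1.3333)) / 5 = -27.6667/5 = -5.5333
  s[B,B] = ((2.3333)·(2.3333) + (-3.6667)·(-3.6667) + (-3.6667)·(-3.6667) + (2.3333)·(2.3333) + (1.3333)·(1.3333) + (1.3333)·(1.3333)) / 5 = 41.3333/5 = 8.2667
  Sample standard deviations s_i = √(s[i,i]):
  s(A) = √(6.6667) = 2.582
  s(B) = √(8.2667) = 2.8752

Step 3 — r_{ij} = s_{ij} / (s_i · s_j):
  r[A,A] = 1 (diagonal).
  r[A,B] = -5.5333 / (2.582 · 2.8752) = -5.5333 / 7.4237 = -0.7454
  r[B,B] = 1 (diagonal).

R is symmetric with unit diagonal. Assembling:

R = [[1, -0.7454],
 [-0.7454, 1]]


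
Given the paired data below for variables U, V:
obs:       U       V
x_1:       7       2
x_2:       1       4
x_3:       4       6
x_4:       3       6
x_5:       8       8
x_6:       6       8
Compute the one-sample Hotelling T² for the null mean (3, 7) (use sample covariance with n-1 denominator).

Step 1 — sample mean vector:
  mean(U) = (7 + 1 + 4 + 3 + 8 + 6) / 6 = 29/6 = 4.8333
  mean(V) = (2 + 4 + 6 + 6 + 8 + 8) / 6 = 34/6 = 5.6667
  x̄ = (4.8333, 5.6667),  deviation x̄ - mu_0 = (4.8333, 5.6667) - (3, 7) = (1.8333, -1.3333).

Step 2 — sample covariance matrix, S[i,j] = (1/(n-1)) · Σ_k (x_{k,i} - mean_i) · (x_{k,j} - mean_j), divisor n-1 = 5:
  S[U,U] = ((2.1667)·(2.1667) + (-3.8333)·(-3.8333) + (-0.8333)·(-0.8333) + (-1.8333)·(-1.8333) + (3.1667)·(3.1667) + (1.1667)·(1.1667)) / 5 = 34.8333/5 = 6.9667
  S[U,V] = ((2.1667)·(-3.6667) + (-3.8333)·(-1.6667) + (-0.8333)·(0.3333) + (-1.8333)·(0.3333) + (3.1667)·(2.3333) + (1.1667)·(2.3333)) / 5 = 7.6667/5 = 1.5333
  S[V,V] = ((-3.6667)·(-3.6667) + (-1.6667)·(-1.6667) + (0.3333)·(0.3333) + (0.3333)·(0.3333) + (2.3333)·(2.3333) + (2.3333)·(2.3333)) / 5 = 27.3333/5 = 5.4667
  S = [[6.9667, 1.5333],
 [1.5333, 5.4667]].

Step 3 — invert S. det(S) = 6.9667·5.4667 - (1.5333)² = 35.7333.
  S^{-1} = (1/det) · [[d, -b], [-b, a]] = [[0.153, -0.0429],
 [-0.0429, 0.195]].

Step 4 — quadratic form (x̄ - mu_0)^T · S^{-1} · (x̄ - mu_0):
  S^{-1} · (x̄ - mu_0) = (0.3377, -0.3386),
  (x̄ - mu_0)^T · [...] = (1.8333)·(0.3377) + (-1.3333)·(-0.3386) = 1.0706.

Step 5 — scale by n: T² = 6 · 1.0706 = 6.4235.

T² ≈ 6.4235


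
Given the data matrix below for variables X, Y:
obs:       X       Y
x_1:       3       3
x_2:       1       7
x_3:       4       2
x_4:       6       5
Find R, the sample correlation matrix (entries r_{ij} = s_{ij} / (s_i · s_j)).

Step 1 — column means:
  mean(X) = (3 + 1 + 4 + 6) / 4 = 14/4 = 3.5
  mean(Y) = (3 + 7 + 2 + 5) / 4 = 17/4 = 4.25

Step 2 — sample variances and covariances s[i,j] = (1/(n-1)) · Σ_k (x_{k,i} - mean_i) · (x_{k,j} - mean_j), with n-1 = 3:
  s[X,X] = ((-0.5)·(-0.5) + (-2.5)·(-2.5) + (0.5)·(0.5) + (2.5)·(2.5)) / 3 = 13/3 = 4.3333
  s[X,Y] = ((-0.5)·(-1.25) + (-2.5)·(2.75) + (0.5)·(-2.25) + (2.5)·(0.75)) / 3 = -5.5/3 = -1.8333
  s[Y,Y] = ((-1.25)·(-1.25) + (2.75)·(2.75) + (-2.25)·(-2.25) + (0.75)·(0.75)) / 3 = 14.75/3 = 4.9167
  Sample standard deviations s_i = √(s[i,i]):
  s(X) = √(4.3333) = 2.0817
  s(Y) = √(4.9167) = 2.2174

Step 3 — r_{ij} = s_{ij} / (s_i · s_j):
  r[X,X] = 1 (diagonal).
  r[X,Y] = -1.8333 / (2.0817 · 2.2174) = -1.8333 / 4.6158 = -0.3972
  r[Y,Y] = 1 (diagonal).

R is symmetric with unit diagonal. Assembling:

R = [[1, -0.3972],
 [-0.3972, 1]]


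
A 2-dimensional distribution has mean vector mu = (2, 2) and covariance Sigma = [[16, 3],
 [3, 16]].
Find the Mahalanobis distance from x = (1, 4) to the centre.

Step 1 — centre the observation: (x - mu) = (-1, 2).

Step 2 — invert Sigma. det(Sigma) = 16·16 - (3)² = 247.
  Sigma^{-1} = (1/det) · [[d, -b], [-b, a]] = [[0.0648, -0.0121],
 [-0.0121, 0.0648]].

Step 3 — form the quadratic (x - mu)^T · Sigma^{-1} · (x - mu):
  Sigma^{-1} · (x - mu) = (-0.0891, 0.1417).
  (x - mu)^T · [Sigma^{-1} · (x - mu)] = (-1)·(-0.0891) + (2)·(0.1417) = 0.3725.

Step 4 — take square root: d = √(0.3725) ≈ 0.6103.

d(x, mu) = √(0.3725) ≈ 0.6103


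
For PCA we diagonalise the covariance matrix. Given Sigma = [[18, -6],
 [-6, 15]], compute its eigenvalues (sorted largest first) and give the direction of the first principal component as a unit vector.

Step 1 — characteristic polynomial of 2×2 Sigma:
  det(Sigma - λI) = λ² - trace · λ + det = 0.
  trace = 18 + 15 = 33, det = 18·15 - (-6)² = 234.
Step 2 — discriminant:
  Δ = trace² - 4·det = 1089 - 936 = 153.
Step 3 — eigenvalues:
  λ = (trace ± √Δ)/2 = (33 ± 12.3693)/2,
  λ_1 = 22.6847,  λ_2 = 10.3153.

Step 4 — unit eigenvector for λ_1: solve (Sigma - λ_1 I)v = 0. First row:
  (18 - 22.6847)·v_x + (-6)·v_y = 0, i.e. (-4.6847)·v_x + (-6)·v_y = 0,
  so v ∝ (b, λ_1 - a) = (-6, 4.6847); multiply by -1 so the first entry is positive: u = (6, -4.6847).
  ||u|| = √((6)² + (-4.6847)²) = √(57.946) ≈ 7.6122,
  v_1 = u/||u|| ≈ (0.7882, -0.6154) (||v_1|| = 1).

λ_1 = 22.6847,  λ_2 = 10.3153;  v_1 ≈ (0.7882, -0.6154)


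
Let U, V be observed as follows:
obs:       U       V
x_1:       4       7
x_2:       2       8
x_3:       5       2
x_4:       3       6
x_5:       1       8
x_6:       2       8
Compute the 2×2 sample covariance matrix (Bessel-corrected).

Step 1 — column means:
  mean(U) = (4 + 2 + 5 + 3 + 1 + 2) / 6 = 17/6 = 2.8333
  mean(V) = (7 + 8 + 2 + 6 + 8 + 8) / 6 = 39/6 = 6.5

Step 2 — sample covariance S[i,j] = (1/(n-1)) · Σ_k (x_{k,i} - mean_i) · (x_{k,j} - mean_j), with n-1 = 5.
  S[U,U] = ((1.1667)·(1.1667) + (-0.8333)·(-0.8333) + (2.1667)·(2.1667) + (0.1667)·(0.1667) + (-1.8333)·(-1.8333) + (-0.8333)·(-0.8333)) / 5 = 10.8333/5 = 2.1667
  S[U,V] = ((1.1667)·(0.5) + (-0.8333)·(1.5) + (2.1667)·(-4.5) + (0.1667)·(-0.5) + (-1.8333)·(1.5) + (-0.8333)·(1.5)) / 5 = -14.5/5 = -2.9
  S[V,V] = ((0.5)·(0.5) + (1.5)·(1.5) + (-4.5)·(-4.5) + (-0.5)·(-0.5) + (1.5)·(1.5) + (1.5)·(1.5)) / 5 = 27.5/5 = 5.5

S is symmetric (S[j,i] = S[i,j]). Assembling:

S = [[2.1667, -2.9],
 [-2.9, 5.5]]


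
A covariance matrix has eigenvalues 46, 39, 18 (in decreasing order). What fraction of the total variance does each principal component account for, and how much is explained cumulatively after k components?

Step 1 — total variance = trace(Sigma) = Σ λ_i = 46 + 39 + 18 = 103.

Step 2 — fraction explained by component i = λ_i / Σ λ:
  PC1: 46/103 = 0.4466
  PC2: 39/103 = 0.3786
  PC3: 18/103 = 0.1748

Step 3 — cumulative fraction after k components = (λ_1 + ... + λ_k) / Σ λ:
  k = 1: 46/103 = 0.4466
  k = 2: (46 + 39)/103 = 85/103 = 0.8252
  k = 3: (46 + 39 + 18)/103 = 103/103 = 1

Summary (fraction, with percent):

explained: PC1 0.4466 (44.66%), PC2 0.3786 (37.86%), PC3 0.1748 (17.48%);  cumulative: 0.4466, 0.8252, 1


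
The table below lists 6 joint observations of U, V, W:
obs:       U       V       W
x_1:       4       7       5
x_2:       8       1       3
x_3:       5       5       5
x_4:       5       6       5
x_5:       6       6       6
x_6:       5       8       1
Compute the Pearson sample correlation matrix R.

Step 1 — column means:
  mean(U) = (4 + 8 + 5 + 5 + 6 + 5) / 6 = 33/6 = 5.5
  mean(V) = (7 + 1 + 5 + 6 + 6 + 8) / 6 = 33/6 = 5.5
  mean(W) = (5 + 3 + 5 + 5 + 6 + 1) / 6 = 25/6 = 4.1667

Step 2 — sample variances and covariances s[i,j] = (1/(n-1)) · Σ_k (x_{k,i} - mean_i) · (x_{k,j} - mean_j), with n-1 = 5:
  s[U,U] = ((-1.5)·(-1.5) + (2.5)·(2.5) + (-0.5)·(-0.5) + (-0.5)·(-0.5) + (0.5)·(0.5) + (-0.5)·(-0.5)) / 5 = 9.5/5 = 1.9
  s[U,V] = ((-1.5)·(1.5) + (2.5)·(-4.5) + (-0.5)·(-0.5) + (-0.5)·(0.5) + (0.5)·(0.5) + (-0.5)·(2.5)) / 5 = -14.5/5 = -2.9
  s[U,W] = ((-1.5)·(0.8333) + (2.5)·(-1.1667) + (-0.5)·(0.8333) + (-0.5)·(0.8333) + (0.5)·(1.8333) + (-0.5)·(-3.1667)) / 5 = -2.5/5 = -0.5
  s[V,V] = ((1.5)·(1.5) + (-4.5)·(-4.5) + (-0.5)·(-0.5) + (0.5)·(0.5) + (0.5)·(0.5) + (2.5)·(2.5)) / 5 = 29.5/5 = 5.9
  s[V,W] = ((1.5)·(0.8333) + (-4.5)·(-1.1667) + (-0.5)·(0.8333) + (0.5)·(0.8333) + (0.5)·(1.8333) + (2.5)·(-3.1667)) / 5 = -0.5/5 = -0.1
  s[W,W] = ((0.8333)·(0.8333) + (-1.1667)·(-1.1667) + (0.8333)·(0.8333) + (0.8333)·(0.8333) + (1.8333)·(1.8333) + (-3.1667)·(-3.1667)) / 5 = 16.8333/5 = 3.3667
  Sample standard deviations s_i = √(s[i,i]):
  s(U) = √(1.9) = 1.3784
  s(V) = √(5.9) = 2.429
  s(W) = √(3.3667) = 1.8348

Step 3 — r_{ij} = s_{ij} / (s_i · s_j):
  r[U,U] = 1 (diagonal).
  r[U,V] = -2.9 / (1.3784 · 2.429) = -2.9 / 3.3481 = -0.8662
  r[U,W] = -0.5 / (1.3784 · 1.8348) = -0.5 / 2.5292 = -0.1977
  r[V,V] = 1 (diagonal).
  r[V,W] = -0.1 / (2.429 · 1.8348) = -0.1 / 4.4568 = -0.0224
  r[W,W] = 1 (diagonal).

R is symmetric with unit diagonal. Assembling:

R = [[1, -0.8662, -0.1977],
 [-0.8662, 1, -0.0224],
 [-0.1977, -0.0224, 1]]


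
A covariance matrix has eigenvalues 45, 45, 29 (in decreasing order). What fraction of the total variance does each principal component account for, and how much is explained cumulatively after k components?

Step 1 — total variance = trace(Sigma) = Σ λ_i = 45 + 45 + 29 = 119.

Step 2 — fraction explained by component i = λ_i / Σ λ:
  PC1: 45/119 = 0.3782
  PC2: 45/119 = 0.3782
  PC3: 29/119 = 0.2437

Step 3 — cumulative fraction after k components = (λ_1 + ... + λ_k) / Σ λ:
  k = 1: 45/119 = 0.3782
  k = 2: (45 + 45)/119 = 90/119 = 0.7563
  k = 3: (45 + 45 + 29)/119 = 119/119 = 1

Summary (fraction, with percent):

explained: PC1 0.3782 (37.82%), PC2 0.3782 (37.82%), PC3 0.2437 (24.37%);  cumulative: 0.3782, 0.7563, 1


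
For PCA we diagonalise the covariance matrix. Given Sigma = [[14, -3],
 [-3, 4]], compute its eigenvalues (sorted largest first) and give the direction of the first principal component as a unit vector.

Step 1 — characteristic polynomial of 2×2 Sigma:
  det(Sigma - λI) = λ² - trace · λ + det = 0.
  trace = 14 + 4 = 18, det = 14·4 - (-3)² = 47.
Step 2 — discriminant:
  Δ = trace² - 4·det = 324 - 188 = 136.
Step 3 — eigenvalues:
  λ = (trace ± √Δ)/2 = (18 ± 11.6619)/2,
  λ_1 = 14.831,  λ_2 = 3.169.

Step 4 — unit eigenvector for λ_1: solve (Sigma - λ_1 I)v = 0. First row:
  (14 - 14.831)·v_x + (-3)·v_y = 0, i.e. (-0.831)·v_x + (-3)·v_y = 0,
  so v ∝ (b, λ_1 - a) = (-3, 0.831); multiply by -1 so the first entry is positive: u = (3, -0.831).
  ||u|| = √((3)² + (-0.831)²) = √(9.6905) ≈ 3.113,
  v_1 = u/||u|| ≈ (0.9637, -0.2669) (||v_1|| = 1).

λ_1 = 14.831,  λ_2 = 3.169;  v_1 ≈ (0.9637, -0.2669)


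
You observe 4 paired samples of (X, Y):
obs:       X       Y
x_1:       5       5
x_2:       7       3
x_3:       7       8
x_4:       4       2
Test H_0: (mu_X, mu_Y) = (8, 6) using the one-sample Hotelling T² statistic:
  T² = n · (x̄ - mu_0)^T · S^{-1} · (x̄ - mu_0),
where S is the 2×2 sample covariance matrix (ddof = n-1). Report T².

Step 1 — sample mean vector:
  mean(X) = (5 + 7 + 7 + 4) / 4 = 23/4 = 5.75
  mean(Y) = (5 + 3 + 8 + 2) / 4 = 18/4 = 4.5
  x̄ = (5.75, 4.5),  deviation x̄ - mu_0 = (5.75, 4.5) - (8, 6) = (-2.25, -1.5).

Step 2 — sample covariance matrix, S[i,j] = (1/(n-1)) · Σ_k (x_{k,i} - mean_i) · (x_{k,j} - mean_j), divisor n-1 = 3:
  S[X,X] = ((-0.75)·(-0.75) + (1.25)·(1.25) + (1.25)·(1.25) + (-1.75)·(-1.75)) / 3 = 6.75/3 = 2.25
  S[X,Y] = ((-0.75)·(0.5) + (1.25)·(-1.5) + (1.25)·(3.5) + (-1.75)·(-2.5)) / 3 = 6.5/3 = 2.1667
  S[Y,Y] = ((0.5)·(0.5) + (-1.5)·(-1.5) + (3.5)·(3.5) + (-2.5)·(-2.5)) / 3 = 21/3 = 7
  S = [[2.25, 2.1667],
 [2.1667, 7]].

Step 3 — invert S. det(S) = 2.25·7 - (2.1667)² = 11.0556.
  S^{-1} = (1/det) · [[d, -b], [-b, a]] = [[0.6332, -0.196],
 [-0.196, 0.2035]].

Step 4 — quadratic form (x̄ - mu_0)^T · S^{-1} · (x̄ - mu_0):
  S^{-1} · (x̄ - mu_0) = (-1.1307, 0.1357),
  (x̄ - mu_0)^T · [...] = (-2.25)·(-1.1307) + (-1.5)·(0.1357) = 2.3405.

Step 5 — scale by n: T² = 4 · 2.3405 = 9.3618.

T² ≈ 9.3618


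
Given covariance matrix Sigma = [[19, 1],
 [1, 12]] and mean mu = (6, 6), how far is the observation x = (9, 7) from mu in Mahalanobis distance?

Step 1 — centre the observation: (x - mu) = (3, 1).

Step 2 — invert Sigma. det(Sigma) = 19·12 - (1)² = 227.
  Sigma^{-1} = (1/det) · [[d, -b], [-b, a]] = [[0.0529, -0.0044],
 [-0.0044, 0.0837]].

Step 3 — form the quadratic (x - mu)^T · Sigma^{-1} · (x - mu):
  Sigma^{-1} · (x - mu) = (0.1542, 0.0705).
  (x - mu)^T · [Sigma^{-1} · (x - mu)] = (3)·(0.1542) + (1)·(0.0705) = 0.533.

Step 4 — take square root: d = √(0.533) ≈ 0.7301.

d(x, mu) = √(0.533) ≈ 0.7301


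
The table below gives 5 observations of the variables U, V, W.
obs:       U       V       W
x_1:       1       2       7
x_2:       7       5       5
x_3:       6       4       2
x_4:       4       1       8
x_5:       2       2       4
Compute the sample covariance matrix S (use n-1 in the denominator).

Step 1 — column means:
  mean(U) = (1 + 7 + 6 + 4 + 2) / 5 = 20/5 = 4
  mean(V) = (2 + 5 + 4 + 1 + 2) / 5 = 14/5 = 2.8
  mean(W) = (7 + 5 + 2 + 8 + 4) / 5 = 26/5 = 5.2

Step 2 — sample covariance S[i,j] = (1/(n-1)) · Σ_k (x_{k,i} - mean_i) · (x_{k,j} - mean_j), with n-1 = 4.
  S[U,U] = ((-3)·(-3) + (3)·(3) + (2)·(2) + (0)·(0) + (-2)·(-2)) / 4 = 26/4 = 6.5
  S[U,V] = ((-3)·(-0.8) + (3)·(2.2) + (2)·(1.2) + (0)·(-1.8) + (-2)·(-0.8)) / 4 = 13/4 = 3.25
  S[U,W] = ((-3)·(1.8) + (3)·(-0.2) + (2)·(-3.2) + (0)·(2.8) + (-2)·(-1.2)) / 4 = -10/4 = -2.5
  S[V,V] = ((-0.8)·(-0.8) + (2.2)·(2.2) + (1.2)·(1.2) + (-1.8)·(-1.8) + (-0.8)·(-0.8)) / 4 = 10.8/4 = 2.7
  S[V,W] = ((-0.8)·(1.8) + (2.2)·(-0.2) + (1.2)·(-3.2) + (-1.8)·(2.8) + (-0.8)·(-1.2)) / 4 = -9.8/4 = -2.45
  S[W,W] = ((1.8)·(1.8) + (-0.2)·(-0.2) + (-3.2)·(-3.2) + (2.8)·(2.8) + (-1.2)·(-1.2)) / 4 = 22.8/4 = 5.7

S is symmetric (S[j,i] = S[i,j]). Assembling:

S = [[6.5, 3.25, -2.5],
 [3.25, 2.7, -2.45],
 [-2.5, -2.45, 5.7]]


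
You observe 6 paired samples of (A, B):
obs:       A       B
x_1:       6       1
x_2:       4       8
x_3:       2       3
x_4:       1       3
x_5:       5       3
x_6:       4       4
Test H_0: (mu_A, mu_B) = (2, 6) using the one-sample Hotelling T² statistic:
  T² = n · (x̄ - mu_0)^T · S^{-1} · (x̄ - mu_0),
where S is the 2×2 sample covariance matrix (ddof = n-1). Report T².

Step 1 — sample mean vector:
  mean(A) = (6 + 4 + 2 + 1 + 5 + 4) / 6 = 22/6 = 3.6667
  mean(B) = (1 + 8 + 3 + 3 + 3 + 4) / 6 = 22/6 = 3.6667
  x̄ = (3.6667, 3.6667),  deviation x̄ - mu_0 = (3.6667, 3.6667) - (2, 6) = (1.6667, -2.3333).

Step 2 — sample covariance matrix, S[i,j] = (1/(n-1)) · Σ_k (x_{k,i} - mean_i) · (x_{k,j} - mean_j), divisor n-1 = 5:
  S[A,A] = ((2.3333)·(2.3333) + (0.3333)·(0.3333) + (-1.6667)·(-1.6667) + (-2.6667)·(-2.6667) + (1.3333)·(1.3333) + (0.3333)·(0.3333)) / 5 = 17.3333/5 = 3.4667
  S[A,B] = ((2.3333)·(-2.6667) + (0.3333)·(4.3333) + (-1.6667)·(-0.6667) + (-2.6667)·(-0.6667) + (1.3333)·(-0.6667) + (0.3333)·(0.3333)) / 5 = -2.6667/5 = -0.5333
  S[B,B] = ((-2.6667)·(-2.6667) + (4.3333)·(4.3333) + (-0.6667)·(-0.6667) + (-0.6667)·(-0.6667) + (-0.6667)·(-0.6667) + (0.3333)·(0.3333)) / 5 = 27.3333/5 = 5.4667
  S = [[3.4667, -0.5333],
 [-0.5333, 5.4667]].

Step 3 — invert S. det(S) = 3.4667·5.4667 - (-0.5333)² = 18.6667.
  S^{-1} = (1/det) · [[d, -b], [-b, a]] = [[0.2929, 0.0286],
 [0.0286, 0.1857]].

Step 4 — quadratic form (x̄ - mu_0)^T · S^{-1} · (x̄ - mu_0):
  S^{-1} · (x̄ - mu_0) = (0.4214, -0.3857),
  (x̄ - mu_0)^T · [...] = (1.6667)·(0.4214) + (-2.3333)·(-0.3857) = 1.6024.

Step 5 — scale by n: T² = 6 · 1.6024 = 9.6143.

T² ≈ 9.6143


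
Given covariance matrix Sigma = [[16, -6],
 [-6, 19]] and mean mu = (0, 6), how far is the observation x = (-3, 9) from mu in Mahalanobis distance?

Step 1 — centre the observation: (x - mu) = (-3, 3).

Step 2 — invert Sigma. det(Sigma) = 16·19 - (-6)² = 268.
  Sigma^{-1} = (1/det) · [[d, -b], [-b, a]] = [[0.0709, 0.0224],
 [0.0224, 0.0597]].

Step 3 — form the quadratic (x - mu)^T · Sigma^{-1} · (x - mu):
  Sigma^{-1} · (x - mu) = (-0.1455, 0.1119).
  (x - mu)^T · [Sigma^{-1} · (x - mu)] = (-3)·(-0.1455) + (3)·(0.1119) = 0.7724.

Step 4 — take square root: d = √(0.7724) ≈ 0.8789.

d(x, mu) = √(0.7724) ≈ 0.8789


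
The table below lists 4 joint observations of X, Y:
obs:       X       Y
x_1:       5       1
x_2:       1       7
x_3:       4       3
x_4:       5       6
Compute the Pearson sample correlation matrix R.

Step 1 — column means:
  mean(X) = (5 + 1 + 4 + 5) / 4 = 15/4 = 3.75
  mean(Y) = (1 + 7 + 3 + 6) / 4 = 17/4 = 4.25

Step 2 — sample variances and covariances s[i,j] = (1/(n-1)) · Σ_k (x_{k,i} - mean_i) · (x_{k,j} - mean_j), with n-1 = 3:
  s[X,X] = ((1.25)·(1.25) + (-2.75)·(-2.75) + (0.25)·(0.25) + (1.25)·(1.25)) / 3 = 10.75/3 = 3.5833
  s[X,Y] = ((1.25)·(-3.25) + (-2.75)·(2.75) + (0.25)·(-1.25) + (1.25)·(1.75)) / 3 = -9.75/3 = -3.25
  s[Y,Y] = ((-3.25)·(-3.25) + (2.75)·(2.75) + (-1.25)·(-1.25) + (1.75)·(1.75)) / 3 = 22.75/3 = 7.5833
  Sample standard deviations s_i = √(s[i,i]):
  s(X) = √(3.5833) = 1.893
  s(Y) = √(7.5833) = 2.7538

Step 3 — r_{ij} = s_{ij} / (s_i · s_j):
  r[X,X] = 1 (diagonal).
  r[X,Y] = -3.25 / (1.893 · 2.7538) = -3.25 / 5.2128 = -0.6235
  r[Y,Y] = 1 (diagonal).

R is symmetric with unit diagonal. Assembling:

R = [[1, -0.6235],
 [-0.6235, 1]]


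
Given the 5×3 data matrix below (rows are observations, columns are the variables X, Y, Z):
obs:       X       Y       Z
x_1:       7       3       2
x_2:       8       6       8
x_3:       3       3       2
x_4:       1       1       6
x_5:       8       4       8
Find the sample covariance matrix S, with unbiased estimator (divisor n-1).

Step 1 — column means:
  mean(X) = (7 + 8 + 3 + 1 + 8) / 5 = 27/5 = 5.4
  mean(Y) = (3 + 6 + 3 + 1 + 4) / 5 = 17/5 = 3.4
  mean(Z) = (2 + 8 + 2 + 6 + 8) / 5 = 26/5 = 5.2

Step 2 — sample covariance S[i,j] = (1/(n-1)) · Σ_k (x_{k,i} - mean_i) · (x_{k,j} - mean_j), with n-1 = 4.
  S[X,X] = ((1.6)·(1.6) + (2.6)·(2.6) + (-2.4)·(-2.4) + (-4.4)·(-4.4) + (2.6)·(2.6)) / 4 = 41.2/4 = 10.3
  S[X,Y] = ((1.6)·(-0.4) + (2.6)·(2.6) + (-2.4)·(-0.4) + (-4.4)·(-2.4) + (2.6)·(0.6)) / 4 = 19.2/4 = 4.8
  S[X,Z] = ((1.6)·(-3.2) + (2.6)·(2.8) + (-2.4)·(-3.2) + (-4.4)·(0.8) + (2.6)·(2.8)) / 4 = 13.6/4 = 3.4
  S[Y,Y] = ((-0.4)·(-0.4) + (2.6)·(2.6) + (-0.4)·(-0.4) + (-2.4)·(-2.4) + (0.6)·(0.6)) / 4 = 13.2/4 = 3.3
  S[Y,Z] = ((-0.4)·(-3.2) + (2.6)·(2.8) + (-0.4)·(-3.2) + (-2.4)·(0.8) + (0.6)·(2.8)) / 4 = 9.6/4 = 2.4
  S[Z,Z] = ((-3.2)·(-3.2) + (2.8)·(2.8) + (-3.2)·(-3.2) + (0.8)·(0.8) + (2.8)·(2.8)) / 4 = 36.8/4 = 9.2

S is symmetric (S[j,i] = S[i,j]). Assembling:

S = [[10.3, 4.8, 3.4],
 [4.8, 3.3, 2.4],
 [3.4, 2.4, 9.2]]


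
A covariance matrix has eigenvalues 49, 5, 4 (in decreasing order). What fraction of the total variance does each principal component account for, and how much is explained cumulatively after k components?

Step 1 — total variance = trace(Sigma) = Σ λ_i = 49 + 5 + 4 = 58.

Step 2 — fraction explained by component i = λ_i / Σ λ:
  PC1: 49/58 = 0.8448
  PC2: 5/58 = 0.0862
  PC3: 4/58 = 0.069

Step 3 — cumulative fraction after k components = (λ_1 + ... + λ_k) / Σ λ:
  k = 1: 49/58 = 0.8448
  k = 2: (49 + 5)/58 = 54/58 = 0.931
  k = 3: (49 + 5 + 4)/58 = 58/58 = 1

Summary (fraction, with percent):

explained: PC1 0.8448 (84.48%), PC2 0.0862 (8.62%), PC3 0.069 (6.9%);  cumulative: 0.8448, 0.931, 1


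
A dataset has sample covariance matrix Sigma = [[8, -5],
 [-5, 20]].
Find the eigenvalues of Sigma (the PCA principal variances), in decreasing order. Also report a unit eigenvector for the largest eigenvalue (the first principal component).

Step 1 — characteristic polynomial of 2×2 Sigma:
  det(Sigma - λI) = λ² - trace · λ + det = 0.
  trace = 8 + 20 = 28, det = 8·20 - (-5)² = 135.
Step 2 — discriminant:
  Δ = trace² - 4·det = 784 - 540 = 244.
Step 3 — eigenvalues:
  λ = (trace ± √Δ)/2 = (28 ± 15.6205)/2,
  λ_1 = 21.8102,  λ_2 = 6.1898.

Step 4 — unit eigenvector for λ_1: solve (Sigma - λ_1 I)v = 0. First row:
  (8 - 21.8102)·v_x + (-5)·v_y = 0, i.e. (-13.8102)·v_x + (-5)·v_y = 0,
  so v ∝ (b, λ_1 - a) = (-5, 13.8102); multiply by -1 so the first entry is positive: u = (5, -13.8102).
  ||u|| = √((5)² + (-13.8102)²) = √(215.723) ≈ 14.6875,
  v_1 = u/||u|| ≈ (0.3404, -0.9403) (||v_1|| = 1).

λ_1 = 21.8102,  λ_2 = 6.1898;  v_1 ≈ (0.3404, -0.9403)


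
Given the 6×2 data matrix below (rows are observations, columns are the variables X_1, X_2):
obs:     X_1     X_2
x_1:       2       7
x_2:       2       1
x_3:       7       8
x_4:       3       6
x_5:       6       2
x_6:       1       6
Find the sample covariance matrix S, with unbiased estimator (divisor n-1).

Step 1 — column means:
  mean(X_1) = (2 + 2 + 7 + 3 + 6 + 1) / 6 = 21/6 = 3.5
  mean(X_2) = (7 + 1 + 8 + 6 + 2 + 6) / 6 = 30/6 = 5

Step 2 — sample covariance S[i,j] = (1/(n-1)) · Σ_k (x_{k,i} - mean_i) · (x_{k,j} - mean_j), with n-1 = 5.
  S[X_1,X_1] = ((-1.5)·(-1.5) + (-1.5)·(-1.5) + (3.5)·(3.5) + (-0.5)·(-0.5) + (2.5)·(2.5) + (-2.5)·(-2.5)) / 5 = 29.5/5 = 5.9
  S[X_1,X_2] = ((-1.5)·(2) + (-1.5)·(-4) + (3.5)·(3) + (-0.5)·(1) + (2.5)·(-3) + (-2.5)·(1)) / 5 = 3/5 = 0.6
  S[X_2,X_2] = ((2)·(2) + (-4)·(-4) + (3)·(3) + (1)·(1) + (-3)·(-3) + (1)·(1)) / 5 = 40/5 = 8

S is symmetric (S[j,i] = S[i,j]). Assembling:

S = [[5.9, 0.6],
 [0.6, 8]]


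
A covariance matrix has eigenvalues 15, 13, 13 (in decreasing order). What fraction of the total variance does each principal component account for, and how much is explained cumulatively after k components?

Step 1 — total variance = trace(Sigma) = Σ λ_i = 15 + 13 + 13 = 41.

Step 2 — fraction explained by component i = λ_i / Σ λ:
  PC1: 15/41 = 0.3659
  PC2: 13/41 = 0.3171
  PC3: 13/41 = 0.3171

Step 3 — cumulative fraction after k components = (λ_1 + ... + λ_k) / Σ λ:
  k = 1: 15/41 = 0.3659
  k = 2: (15 + 13)/41 = 28/41 = 0.6829
  k = 3: (15 + 13 + 13)/41 = 41/41 = 1

Summary (fraction, with percent):

explained: PC1 0.3659 (36.59%), PC2 0.3171 (31.71%), PC3 0.3171 (31.71%);  cumulative: 0.3659, 0.6829, 1


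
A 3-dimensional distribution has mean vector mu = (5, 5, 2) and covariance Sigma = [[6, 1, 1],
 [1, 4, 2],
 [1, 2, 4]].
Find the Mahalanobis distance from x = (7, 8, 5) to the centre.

Step 1 — centre the observation: (x - mu) = (2, 3, 3).

Step 2 — invert Sigma (cofactor / det for 3×3, or solve directly):
  Sigma^{-1} = [[0.1765, -0.0294, -0.0294],
 [-0.0294, 0.3382, -0.1618],
 [-0.0294, -0.1618, 0.3382]].

Step 3 — form the quadratic (x - mu)^T · Sigma^{-1} · (x - mu):
  Sigma^{-1} · (x - mu) = (0.1765, 0.4706, 0.4706).
  (x - mu)^T · [Sigma^{-1} · (x - mu)] = (2)·(0.1765) + (3)·(0.4706) + (3)·(0.4706) = 3.1765.

Step 4 — take square root: d = √(3.1765) ≈ 1.7823.

d(x, mu) = √(3.1765) ≈ 1.7823


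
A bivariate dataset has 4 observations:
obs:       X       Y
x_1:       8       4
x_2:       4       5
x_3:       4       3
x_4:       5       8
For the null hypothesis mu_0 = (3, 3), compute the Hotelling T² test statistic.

Step 1 — sample mean vector:
  mean(X) = (8 + 4 + 4 + 5) / 4 = 21/4 = 5.25
  mean(Y) = (4 + 5 + 3 + 8) / 4 = 20/4 = 5
  x̄ = (5.25, 5),  deviation x̄ - mu_0 = (5.25, 5) - (3, 3) = (2.25, 2).

Step 2 — sample covariance matrix, S[i,j] = (1/(n-1)) · Σ_k (x_{k,i} - mean_i) · (x_{k,j} - mean_j), divisor n-1 = 3:
  S[X,X] = ((2.75)·(2.75) + (-1.25)·(-1.25) + (-1.25)·(-1.25) + (-0.25)·(-0.25)) / 3 = 10.75/3 = 3.5833
  S[X,Y] = ((2.75)·(-1) + (-1.25)·(0) + (-1.25)·(-2) + (-0.25)·(3)) / 3 = -1/3 = -0.3333
  S[Y,Y] = ((-1)·(-1) + (0)·(0) + (-2)·(-2) + (3)·(3)) / 3 = 14/3 = 4.6667
  S = [[3.5833, -0.3333],
 [-0.3333, 4.6667]].

Step 3 — invert S. det(S) = 3.5833·4.6667 - (-0.3333)² = 16.6111.
  S^{-1} = (1/det) · [[d, -b], [-b, a]] = [[0.2809, 0.0201],
 [0.0201, 0.2157]].

Step 4 — quadratic form (x̄ - mu_0)^T · S^{-1} · (x̄ - mu_0):
  S^{-1} · (x̄ - mu_0) = (0.6722, 0.4766),
  (x̄ - mu_0)^T · [...] = (2.25)·(0.6722) + (2)·(0.4766) = 2.4657.

Step 5 — scale by n: T² = 4 · 2.4657 = 9.8629.

T² ≈ 9.8629


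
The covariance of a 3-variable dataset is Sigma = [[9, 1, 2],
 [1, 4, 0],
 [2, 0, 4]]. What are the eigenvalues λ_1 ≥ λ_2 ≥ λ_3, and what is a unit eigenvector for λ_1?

Step 1 — characteristic polynomial p(λ) = det(λI - Sigma) = λ³ - tr·λ² + c_1·λ - det, where tr = trace, c_1 = sum of the principal 2×2 minors, det = det(Sigma):
  tr = 9 + 4 + 4 = 17,
  c_1 = (9·4 - (1)²) + (9·4 - (2)²) + (4·4 - (0)²) = 35 + 32 + 16 = 83,
  det = 9·(4·4 - (0)²) - (1)·((1)·4 - (0)·(2)) + (2)·((1)·(0) - 4·(2)) = 9·(16) - (1)·(4) + (2)·(-8) = 124.
  So p(λ) = λ³ - 17λ² + 83λ - 124.
Step 2 — look for an integer root (rational root theorem: any rational root is an integer divisor of 124). Testing λ = 4:
  p(4) = 64 - 272 + 332 - 124 = 0  ✓
  Dividing out (λ - 4): p(λ) = (λ - 4)(λ² - 13λ + 31).
Step 3 — remaining eigenvalues from the quadratic λ² - 13λ + 31 = 0:
  Δ = 13² - 4·31 = 169 - 124 = 45,  λ = (13 ± √45)/2 = (13 ± 6.7082)/2 ≈ 9.8541 or 3.1459.
  Sorted: λ_1 = 9.8541,  λ_2 = 4,  λ_3 = 3.1459  (check: sum = 17 = tr ✓).

Step 4 — unit eigenvector for λ_1 ≈ 9.8541: v spans the null space of (Sigma - λ_1 I), whose rows are
  r_1 = (-0.8541, 1, 2),  r_2 = (1, -5.8541, 0),  r_3 = (2, 0, -5.8541).
  v is orthogonal to every row, so take v ∝ r_1 × r_2 = ((1)·(0) - (2)·(-5.8541), (2)·(1) - (-0.8541)·(0), (-0.8541)·(-5.8541) - (1)·(1)) ≈ (11.7082, 2, 4).
  Let u = (11.7082, 2, 4).
  ||u|| = √((11.7082)² + (2)² + (4)²) = √(157.082) ≈ 12.5332,  v_1 = u/||u|| ≈ (0.9342, 0.1596, 0.3192) (||v_1|| = 1).

λ_1 = 9.8541,  λ_2 = 4,  λ_3 = 3.1459;  v_1 ≈ (0.9342, 0.1596, 0.3192)


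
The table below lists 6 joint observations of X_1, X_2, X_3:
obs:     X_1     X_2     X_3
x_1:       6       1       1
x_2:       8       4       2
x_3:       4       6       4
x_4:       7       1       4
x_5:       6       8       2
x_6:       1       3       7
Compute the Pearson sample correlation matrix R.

Step 1 — column means:
  mean(X_1) = (6 + 8 + 4 + 7 + 6 + 1) / 6 = 32/6 = 5.3333
  mean(X_2) = (1 + 4 + 6 + 1 + 8 + 3) / 6 = 23/6 = 3.8333
  mean(X_3) = (1 + 2 + 4 + 4 + 2 + 7) / 6 = 20/6 = 3.3333

Step 2 — sample variances and covariances s[i,j] = (1/(n-1)) · Σ_k (x_{k,i} - mean_i) · (x_{k,j} - mean_j), with n-1 = 5:
  s[X_1,X_1] = ((0.6667)·(0.6667) + (2.6667)·(2.6667) + (-1.3333)·(-1.3333) + (1.6667)·(1.6667) + (0.6667)·(0.6667) + (-4.3333)·(-4.3333)) / 5 = 31.3333/5 = 6.2667
  s[X_1,X_2] = ((0.6667)·(-2.8333) + (2.6667)·(0.1667) + (-1.3333)·(2.1667) + (1.6667)·(-2.8333) + (0.6667)·(4.1667) + (-4.3333)·(-0.8333)) / 5 = -2.6667/5 = -0.5333
  s[X_1,X_3] = ((0.6667)·(-2.3333) + (2.6667)·(-1.3333) + (-1.3333)·(0.6667) + (1.6667)·(0.6667) + (0.6667)·(-1.3333) + (-4.3333)·(3.6667)) / 5 = -21.6667/5 = -4.3333
  s[X_2,X_2] = ((-2.8333)·(-2.8333) + (0.1667)·(0.1667) + (2.1667)·(2.1667) + (-2.8333)·(-2.8333) + (4.1667)·(4.1667) + (-0.8333)·(-0.8333)) / 5 = 38.8333/5 = 7.7667
  s[X_2,X_3] = ((-2.8333)·(-2.3333) + (0.1667)·(-1.3333) + (2.1667)·(0.6667) + (-2.8333)·(0.6667) + (4.1667)·(-1.3333) + (-0.8333)·(3.6667)) / 5 = -2.6667/5 = -0.5333
  s[X_3,X_3] = ((-2.3333)·(-2.3333) + (-1.3333)·(-1.3333) + (0.6667)·(0.6667) + (0.6667)·(0.6667) + (-1.3333)·(-1.3333) + (3.6667)·(3.6667)) / 5 = 23.3333/5 = 4.6667
  Sample standard deviations s_i = √(s[i,i]):
  s(X_1) = √(6.2667) = 2.5033
  s(X_2) = √(7.7667) = 2.7869
  s(X_3) = √(4.6667) = 2.1602

Step 3 — r_{ij} = s_{ij} / (s_i · s_j):
  r[X_1,X_1] = 1 (diagonal).
  r[X_1,X_2] = -0.5333 / (2.5033 · 2.7869) = -0.5333 / 6.9765 = -0.0764
  r[X_1,X_3] = -4.3333 / (2.5033 · 2.1602) = -4.3333 / 5.4078 = -0.8013
  r[X_2,X_2] = 1 (diagonal).
  r[X_2,X_3] = -0.5333 / (2.7869 · 2.1602) = -0.5333 / 6.0203 = -0.0886
  r[X_3,X_3] = 1 (diagonal).

R is symmetric with unit diagonal. Assembling:

R = [[1, -0.0764, -0.8013],
 [-0.0764, 1, -0.0886],
 [-0.8013, -0.0886, 1]]


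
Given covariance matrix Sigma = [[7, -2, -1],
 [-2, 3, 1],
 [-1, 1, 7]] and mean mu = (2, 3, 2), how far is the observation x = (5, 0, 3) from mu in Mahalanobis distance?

Step 1 — centre the observation: (x - mu) = (3, -3, 1).

Step 2 — invert Sigma (cofactor / det for 3×3, or solve directly):
  Sigma^{-1} = [[0.177, 0.115, 0.0088],
 [0.115, 0.4248, -0.0442],
 [0.0088, -0.0442, 0.1504]].

Step 3 — form the quadratic (x - mu)^T · Sigma^{-1} · (x - mu):
  Sigma^{-1} · (x - mu) = (0.1947, -0.9735, 0.3097).
  (x - mu)^T · [Sigma^{-1} · (x - mu)] = (3)·(0.1947) + (-3)·(-0.9735) + (1)·(0.3097) = 3.8142.

Step 4 — take square root: d = √(3.8142) ≈ 1.953.

d(x, mu) = √(3.8142) ≈ 1.953


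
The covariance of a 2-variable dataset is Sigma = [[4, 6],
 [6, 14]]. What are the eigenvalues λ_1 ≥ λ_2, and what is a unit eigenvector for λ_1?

Step 1 — characteristic polynomial of 2×2 Sigma:
  det(Sigma - λI) = λ² - trace · λ + det = 0.
  trace = 4 + 14 = 18, det = 4·14 - (6)² = 20.
Step 2 — discriminant:
  Δ = trace² - 4·det = 324 - 80 = 244.
Step 3 — eigenvalues:
  λ = (trace ± √Δ)/2 = (18 ± 15.6205)/2,
  λ_1 = 16.8102,  λ_2 = 1.1898.

Step 4 — unit eigenvector for λ_1: solve (Sigma - λ_1 I)v = 0. First row:
  (4 - 16.8102)·v_x + (6)·v_y = 0, i.e. (-12.8102)·v_x + (6)·v_y = 0,
  so v ∝ (b, λ_1 - a) = (6, 12.8102) = u.
  ||u|| = √((6)² + (12.8102)²) = √(200.1025) ≈ 14.1458,
  v_1 = u/||u|| ≈ (0.4242, 0.9056) (||v_1|| = 1).

λ_1 = 16.8102,  λ_2 = 1.1898;  v_1 ≈ (0.4242, 0.9056)


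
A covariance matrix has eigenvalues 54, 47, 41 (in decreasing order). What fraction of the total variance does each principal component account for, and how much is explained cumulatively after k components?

Step 1 — total variance = trace(Sigma) = Σ λ_i = 54 + 47 + 41 = 142.

Step 2 — fraction explained by component i = λ_i / Σ λ:
  PC1: 54/142 = 0.3803
  PC2: 47/142 = 0.331
  PC3: 41/142 = 0.2887

Step 3 — cumulative fraction after k components = (λ_1 + ... + λ_k) / Σ λ:
  k = 1: 54/142 = 0.3803
  k = 2: (54 + 47)/142 = 101/142 = 0.7113
  k = 3: (54 + 47 + 41)/142 = 142/142 = 1

Summary (fraction, with percent):

explained: PC1 0.3803 (38.03%), PC2 0.331 (33.1%), PC3 0.2887 (28.87%);  cumulative: 0.3803, 0.7113, 1


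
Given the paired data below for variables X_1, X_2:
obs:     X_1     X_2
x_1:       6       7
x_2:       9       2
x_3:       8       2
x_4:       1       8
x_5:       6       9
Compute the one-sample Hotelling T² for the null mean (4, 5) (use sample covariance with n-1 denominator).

Step 1 — sample mean vector:
  mean(X_1) = (6 + 9 + 8 + 1 + 6) / 5 = 30/5 = 6
  mean(X_2) = (7 + 2 + 2 + 8 + 9) / 5 = 28/5 = 5.6
  x̄ = (6, 5.6),  deviation x̄ - mu_0 = (6, 5.6) - (4, 5) = (2, 0.6).

Step 2 — sample covariance matrix, S[i,j] = (1/(n-1)) · Σ_k (x_{k,i} - mean_i) · (x_{k,j} - mean_j), divisor n-1 = 4:
  S[X_1,X_1] = ((0)·(0) + (3)·(3) + (2)·(2) + (-5)·(-5) + (0)·(0)) / 4 = 38/4 = 9.5
  S[X_1,X_2] = ((0)·(1.4) + (3)·(-3.6) + (2)·(-3.6) + (-5)·(2.4) + (0)·(3.4)) / 4 = -30/4 = -7.5
  S[X_2,X_2] = ((1.4)·(1.4) + (-3.6)·(-3.6) + (-3.6)·(-3.6) + (2.4)·(2.4) + (3.4)·(3.4)) / 4 = 45.2/4 = 11.3
  S = [[9.5, -7.5],
 [-7.5, 11.3]].

Step 3 — invert S. det(S) = 9.5·11.3 - (-7.5)² = 51.1.
  S^{-1} = (1/det) · [[d, -b], [-b, a]] = [[0.2211, 0.1468],
 [0.1468, 0.1859]].

Step 4 — quadratic form (x̄ - mu_0)^T · S^{-1} · (x̄ - mu_0):
  S^{-1} · (x̄ - mu_0) = (0.5303, 0.4051),
  (x̄ - mu_0)^T · [...] = (2)·(0.5303) + (0.6)·(0.4051) = 1.3037.

Step 5 — scale by n: T² = 5 · 1.3037 = 6.5186.

T² ≈ 6.5186


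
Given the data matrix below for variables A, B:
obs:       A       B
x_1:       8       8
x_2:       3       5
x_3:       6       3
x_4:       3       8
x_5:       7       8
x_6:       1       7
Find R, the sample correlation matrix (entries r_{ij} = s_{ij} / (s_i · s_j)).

Step 1 — column means:
  mean(A) = (8 + 3 + 6 + 3 + 7 + 1) / 6 = 28/6 = 4.6667
  mean(B) = (8 + 5 + 3 + 8 + 8 + 7) / 6 = 39/6 = 6.5

Step 2 — sample variances and covariances s[i,j] = (1/(n-1)) · Σ_k (x_{k,i} - mean_i) · (x_{k,j} - mean_j), with n-1 = 5:
  s[A,A] = ((3.3333)·(3.3333) + (-1.6667)·(-1.6667) + (1.3333)·(1.3333) + (-1.6667)·(-1.6667) + (2.3333)·(2.3333) + (-3.6667)·(-3.6667)) / 5 = 37.3333/5 = 7.4667
  s[A,B] = ((3.3333)·(1.5) + (-1.6667)·(-1.5) + (1.3333)·(-3.5) + (-1.6667)·(1.5) + (2.3333)·(1.5) + (-3.6667)·(0.5)) / 5 = 2/5 = 0.4
  s[B,B] = ((1.5)·(1.5) + (-1.5)·(-1.5) + (-3.5)·(-3.5) + (1.5)·(1.5) + (1.5)·(1.5) + (0.5)·(0.5)) / 5 = 21.5/5 = 4.3
  Sample standard deviations s_i = √(s[i,i]):
  s(A) = √(7.4667) = 2.7325
  s(B) = √(4.3) = 2.0736

Step 3 — r_{ij} = s_{ij} / (s_i · s_j):
  r[A,A] = 1 (diagonal).
  r[A,B] = 0.4 / (2.7325 · 2.0736) = 0.4 / 5.6663 = 0.0706
  r[B,B] = 1 (diagonal).

R is symmetric with unit diagonal. Assembling:

R = [[1, 0.0706],
 [0.0706, 1]]


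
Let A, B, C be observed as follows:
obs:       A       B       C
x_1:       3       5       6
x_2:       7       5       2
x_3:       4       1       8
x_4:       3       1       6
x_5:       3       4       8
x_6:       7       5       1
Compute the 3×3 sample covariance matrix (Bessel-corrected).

Step 1 — column means:
  mean(A) = (3 + 7 + 4 + 3 + 3 + 7) / 6 = 27/6 = 4.5
  mean(B) = (5 + 5 + 1 + 1 + 4 + 5) / 6 = 21/6 = 3.5
  mean(C) = (6 + 2 + 8 + 6 + 8 + 1) / 6 = 31/6 = 5.1667

Step 2 — sample covariance S[i,j] = (1/(n-1)) · Σ_k (x_{k,i} - mean_i) · (x_{k,j} - mean_j), with n-1 = 5.
  S[A,A] = ((-1.5)·(-1.5) + (2.5)·(2.5) + (-0.5)·(-0.5) + (-1.5)·(-1.5) + (-1.5)·(-1.5) + (2.5)·(2.5)) / 5 = 19.5/5 = 3.9
  S[A,B] = ((-1.5)·(1.5) + (2.5)·(1.5) + (-0.5)·(-2.5) + (-1.5)·(-2.5) + (-1.5)·(0.5) + (2.5)·(1.5)) / 5 = 9.5/5 = 1.9
  S[A,C] = ((-1.5)·(0.8333) + (2.5)·(-3.1667) + (-0.5)·(2.8333) + (-1.5)·(0.8333) + (-1.5)·(2.8333) + (2.5)·(-4.1667)) / 5 = -26.5/5 = -5.3
  S[B,B] = ((1.5)·(1.5) + (1.5)·(1.5) + (-2.5)·(-2.5) + (-2.5)·(-2.5) + (0.5)·(0.5) + (1.5)·(1.5)) / 5 = 19.5/5 = 3.9
  S[B,C] = ((1.5)·(0.8333) + (1.5)·(-3.1667) + (-2.5)·(2.8333) + (-2.5)·(0.8333) + (0.5)·(2.8333) + (1.5)·(-4.1667)) / 5 = -17.5/5 = -3.5
  S[C,C] = ((0.8333)·(0.8333) + (-3.1667)·(-3.1667) + (2.8333)·(2.8333) + (0.8333)·(0.8333) + (2.8333)·(2.8333) + (-4.1667)·(-4.1667)) / 5 = 44.8333/5 = 8.9667

S is symmetric (S[j,i] = S[i,j]). Assembling:

S = [[3.9, 1.9, -5.3],
 [1.9, 3.9, -3.5],
 [-5.3, -3.5, 8.9667]]


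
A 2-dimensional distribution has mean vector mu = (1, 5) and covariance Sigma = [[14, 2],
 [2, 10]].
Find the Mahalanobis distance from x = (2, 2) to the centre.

Step 1 — centre the observation: (x - mu) = (1, -3).

Step 2 — invert Sigma. det(Sigma) = 14·10 - (2)² = 136.
  Sigma^{-1} = (1/det) · [[d, -b], [-b, a]] = [[0.0735, -0.0147],
 [-0.0147, 0.1029]].

Step 3 — form the quadratic (x - mu)^T · Sigma^{-1} · (x - mu):
  Sigma^{-1} · (x - mu) = (0.1176, -0.3235).
  (x - mu)^T · [Sigma^{-1} · (x - mu)] = (1)·(0.1176) + (-3)·(-0.3235) = 1.0882.

Step 4 — take square root: d = √(1.0882) ≈ 1.0432.

d(x, mu) = √(1.0882) ≈ 1.0432


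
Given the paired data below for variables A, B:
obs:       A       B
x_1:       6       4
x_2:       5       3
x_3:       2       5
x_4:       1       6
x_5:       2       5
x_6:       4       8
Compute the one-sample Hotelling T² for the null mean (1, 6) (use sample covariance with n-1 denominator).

Step 1 — sample mean vector:
  mean(A) = (6 + 5 + 2 + 1 + 2 + 4) / 6 = 20/6 = 3.3333
  mean(B) = (4 + 3 + 5 + 6 + 5 + 8) / 6 = 31/6 = 5.1667
  x̄ = (3.3333, 5.1667),  deviation x̄ - mu_0 = (3.3333, 5.1667) - (1, 6) = (2.3333, -0.8333).

Step 2 — sample covariance matrix, S[i,j] = (1/(n-1)) · Σ_k (x_{k,i} - mean_i) · (x_{k,j} - mean_j), divisor n-1 = 5:
  S[A,A] = ((2.6667)·(2.6667) + (1.6667)·(1.6667) + (-1.3333)·(-1.3333) + (-2.3333)·(-2.3333) + (-1.3333)·(-1.3333) + (0.6667)·(0.6667)) / 5 = 19.3333/5 = 3.8667
  S[A,B] = ((2.6667)·(-1.1667) + (1.6667)·(-2.1667) + (-1.3333)·(-0.1667) + (-2.3333)·(0.8333) + (-1.3333)·(-0.1667) + (0.6667)·(2.8333)) / 5 = -6.3333/5 = -1.2667
  S[B,B] = ((-1.1667)·(-1.1667) + (-2.1667)·(-2.1667) + (-0.1667)·(-0.1667) + (0.8333)·(0.8333) + (-0.1667)·(-0.1667) + (2.8333)·(2.8333)) / 5 = 14.8333/5 = 2.9667
  S = [[3.8667, -1.2667],
 [-1.2667, 2.9667]].

Step 3 — invert S. det(S) = 3.8667·2.9667 - (-1.2667)² = 9.8667.
  S^{-1} = (1/det) · [[d, -b], [-b, a]] = [[0.3007, 0.1284],
 [0.1284, 0.3919]].

Step 4 — quadratic form (x̄ - mu_0)^T · S^{-1} · (x̄ - mu_0):
  S^{-1} · (x̄ - mu_0) = (0.5946, -0.027),
  (x̄ - mu_0)^T · [...] = (2.3333)·(0.5946) + (-0.8333)·(-0.027) = 1.4099.

Step 5 — scale by n: T² = 6 · 1.4099 = 8.4595.

T² ≈ 8.4595


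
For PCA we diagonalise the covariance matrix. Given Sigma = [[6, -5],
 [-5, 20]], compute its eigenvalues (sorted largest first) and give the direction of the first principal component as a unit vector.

Step 1 — characteristic polynomial of 2×2 Sigma:
  det(Sigma - λI) = λ² - trace · λ + det = 0.
  trace = 6 + 20 = 26, det = 6·20 - (-5)² = 95.
Step 2 — discriminant:
  Δ = trace² - 4·det = 676 - 380 = 296.
Step 3 — eigenvalues:
  λ = (trace ± √Δ)/2 = (26 ± 17.2047)/2,
  λ_1 = 21.6023,  λ_2 = 4.3977.

Step 4 — unit eigenvector for λ_1: solve (Sigma - λ_1 I)v = 0. First row:
  (6 - 21.6023)·v_x + (-5)·v_y = 0, i.e. (-15.6023)·v_x + (-5)·v_y = 0,
  so v ∝ (b, λ_1 - a) = (-5, 15.6023); multiply by -1 so the first entry is positive: u = (5, -15.6023).
  ||u|| = √((5)² + (-15.6023)²) = √(268.4326) ≈ 16.3839,
  v_1 = u/||u|| ≈ (0.3052, -0.9523) (||v_1|| = 1).

λ_1 = 21.6023,  λ_2 = 4.3977;  v_1 ≈ (0.3052, -0.9523)


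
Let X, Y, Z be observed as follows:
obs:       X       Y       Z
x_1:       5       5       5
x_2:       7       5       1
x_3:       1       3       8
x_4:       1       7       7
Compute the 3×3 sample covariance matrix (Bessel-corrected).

Step 1 — column means:
  mean(X) = (5 + 7 + 1 + 1) / 4 = 14/4 = 3.5
  mean(Y) = (5 + 5 + 3 + 7) / 4 = 20/4 = 5
  mean(Z) = (5 + 1 + 8 + 7) / 4 = 21/4 = 5.25

Step 2 — sample covariance S[i,j] = (1/(n-1)) · Σ_k (x_{k,i} - mean_i) · (x_{k,j} - mean_j), with n-1 = 3.
  S[X,X] = ((1.5)·(1.5) + (3.5)·(3.5) + (-2.5)·(-2.5) + (-2.5)·(-2.5)) / 3 = 27/3 = 9
  S[X,Y] = ((1.5)·(0) + (3.5)·(0) + (-2.5)·(-2) + (-2.5)·(2)) / 3 = 0/3 = 0
  S[X,Z] = ((1.5)·(-0.25) + (3.5)·(-4.25) + (-2.5)·(2.75) + (-2.5)·(1.75)) / 3 = -26.5/3 = -8.8333
  S[Y,Y] = ((0)·(0) + (0)·(0) + (-2)·(-2) + (2)·(2)) / 3 = 8/3 = 2.6667
  S[Y,Z] = ((0)·(-0.25) + (0)·(-4.25) + (-2)·(2.75) + (2)·(1.75)) / 3 = -2/3 = -0.6667
  S[Z,Z] = ((-0.25)·(-0.25) + (-4.25)·(-4.25) + (2.75)·(2.75) + (1.75)·(1.75)) / 3 = 28.75/3 = 9.5833

S is symmetric (S[j,i] = S[i,j]). Assembling:

S = [[9, 0, -8.8333],
 [0, 2.6667, -0.6667],
 [-8.8333, -0.6667, 9.5833]]
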